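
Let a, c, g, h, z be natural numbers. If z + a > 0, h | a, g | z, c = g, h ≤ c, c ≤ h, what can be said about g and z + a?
g ≤ z + a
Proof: From h ≤ c and c ≤ h, h = c. From c = g, h = g. h | a, so g | a. g | z, so g | z + a. Since z + a > 0, g ≤ z + a.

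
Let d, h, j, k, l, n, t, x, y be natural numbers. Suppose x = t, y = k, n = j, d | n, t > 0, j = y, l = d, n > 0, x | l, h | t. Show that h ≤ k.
n = j and j = y, so n = y. y = k, so n = k. h | t and t > 0, so h ≤ t. l = d and x | l, so x | d. Since x = t, t | d. d | n, so t | n. Since n > 0, t ≤ n. Since h ≤ t, h ≤ n. Since n = k, h ≤ k.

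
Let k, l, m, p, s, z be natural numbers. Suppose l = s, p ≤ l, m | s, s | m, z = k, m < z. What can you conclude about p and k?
p < k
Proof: From l = s and p ≤ l, p ≤ s. m | s and s | m, thus m = s. z = k and m < z, thus m < k. m = s, so s < k. p ≤ s, so p < k.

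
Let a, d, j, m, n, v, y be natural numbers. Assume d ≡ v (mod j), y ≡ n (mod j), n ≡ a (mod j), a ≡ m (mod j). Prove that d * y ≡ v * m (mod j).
y ≡ n (mod j) and n ≡ a (mod j), hence y ≡ a (mod j). a ≡ m (mod j), so y ≡ m (mod j). Since d ≡ v (mod j), by multiplying congruences, d * y ≡ v * m (mod j).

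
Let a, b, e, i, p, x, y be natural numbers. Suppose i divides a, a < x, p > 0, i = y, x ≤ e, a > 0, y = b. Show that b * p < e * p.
Because i = y and y = b, i = b. From i divides a and a > 0, i ≤ a. Since i = b, b ≤ a. a < x and x ≤ e, hence a < e. Since b ≤ a, b < e. Since p > 0, by multiplying by a positive, b * p < e * p.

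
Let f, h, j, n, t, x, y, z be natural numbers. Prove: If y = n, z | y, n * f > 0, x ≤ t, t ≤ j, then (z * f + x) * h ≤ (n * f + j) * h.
From y = n and z | y, z | n. Then z * f | n * f. Since n * f > 0, z * f ≤ n * f. Since x ≤ t and t ≤ j, x ≤ j. z * f ≤ n * f, so z * f + x ≤ n * f + j. Then (z * f + x) * h ≤ (n * f + j) * h.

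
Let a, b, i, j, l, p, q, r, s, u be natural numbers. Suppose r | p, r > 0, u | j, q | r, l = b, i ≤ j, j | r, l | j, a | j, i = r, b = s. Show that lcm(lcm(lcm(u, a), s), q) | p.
From j | r and r > 0, j ≤ r. Since i = r and i ≤ j, r ≤ j. Because j ≤ r, j = r. u | j and a | j, therefore lcm(u, a) | j. Since l = b and b = s, l = s. Since l | j, s | j. Since lcm(u, a) | j, lcm(lcm(u, a), s) | j. Since j = r, lcm(lcm(u, a), s) | r. Since q | r, lcm(lcm(lcm(u, a), s), q) | r. r | p, so lcm(lcm(lcm(u, a), s), q) | p.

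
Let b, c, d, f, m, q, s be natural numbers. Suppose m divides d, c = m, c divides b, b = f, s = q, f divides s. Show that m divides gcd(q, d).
b = f and c divides b, therefore c divides f. Since f divides s, c divides s. Since s = q, c divides q. Since c = m, m divides q. Since m divides d, m divides gcd(q, d).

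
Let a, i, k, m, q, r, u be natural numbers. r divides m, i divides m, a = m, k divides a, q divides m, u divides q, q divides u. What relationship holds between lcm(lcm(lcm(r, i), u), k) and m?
lcm(lcm(lcm(r, i), u), k) divides m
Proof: r divides m and i divides m, therefore lcm(r, i) divides m. q divides u and u divides q, so q = u. q divides m, so u divides m. Since lcm(r, i) divides m, lcm(lcm(r, i), u) divides m. From a = m and k divides a, k divides m. lcm(lcm(r, i), u) divides m, so lcm(lcm(lcm(r, i), u), k) divides m.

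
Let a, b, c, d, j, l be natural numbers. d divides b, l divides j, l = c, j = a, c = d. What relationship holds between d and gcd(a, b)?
d divides gcd(a, b)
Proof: l = c and c = d, thus l = d. j = a and l divides j, therefore l divides a. l = d, so d divides a. Since d divides b, d divides gcd(a, b).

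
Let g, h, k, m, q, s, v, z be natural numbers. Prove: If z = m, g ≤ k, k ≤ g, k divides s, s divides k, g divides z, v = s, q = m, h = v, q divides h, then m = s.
g ≤ k and k ≤ g, thus g = k. Because k divides s and s divides k, k = s. g = k, so g = s. Since g divides z, s divides z. z = m, so s divides m. h = v and q divides h, so q divides v. Since q = m, m divides v. From v = s, m divides s. s divides m, so s = m. Then m = s.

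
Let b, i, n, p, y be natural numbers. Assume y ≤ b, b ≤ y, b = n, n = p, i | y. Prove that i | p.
From y ≤ b and b ≤ y, y = b. b = n, so y = n. Since n = p, y = p. i | y, so i | p.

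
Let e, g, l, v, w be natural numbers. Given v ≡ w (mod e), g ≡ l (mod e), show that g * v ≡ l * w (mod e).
Because g ≡ l (mod e) and v ≡ w (mod e), by multiplying congruences, g * v ≡ l * w (mod e).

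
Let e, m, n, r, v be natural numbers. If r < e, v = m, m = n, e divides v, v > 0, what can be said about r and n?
r < n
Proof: v = m and m = n, hence v = n. e divides v and v > 0, hence e ≤ v. Since v = n, e ≤ n. r < e, so r < n.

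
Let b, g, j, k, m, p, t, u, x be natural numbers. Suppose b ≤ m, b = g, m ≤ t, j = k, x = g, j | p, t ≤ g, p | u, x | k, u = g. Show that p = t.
u = g and p | u, thus p | g. x = g and x | k, therefore g | k. j = k and j | p, so k | p. Since g | k, g | p. p | g, so p = g. Because b = g and b ≤ m, g ≤ m. From m ≤ t, g ≤ t. t ≤ g, so g = t. p = g, so p = t.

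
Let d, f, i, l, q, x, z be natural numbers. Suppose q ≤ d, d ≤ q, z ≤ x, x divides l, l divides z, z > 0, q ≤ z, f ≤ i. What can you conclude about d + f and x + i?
d + f ≤ x + i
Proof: q ≤ d and d ≤ q, thus q = d. x divides l and l divides z, thus x divides z. Since z > 0, x ≤ z. z ≤ x, so z = x. q ≤ z, so q ≤ x. Since q = d, d ≤ x. Since f ≤ i, d + f ≤ x + i.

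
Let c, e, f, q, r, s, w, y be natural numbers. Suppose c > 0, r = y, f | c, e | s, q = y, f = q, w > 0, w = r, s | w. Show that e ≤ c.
w = r and r = y, thus w = y. Since e | s and s | w, e | w. w > 0, so e ≤ w. w = y, so e ≤ y. f = q and f | c, thus q | c. Since q = y, y | c. c > 0, so y ≤ c. e ≤ y, so e ≤ c.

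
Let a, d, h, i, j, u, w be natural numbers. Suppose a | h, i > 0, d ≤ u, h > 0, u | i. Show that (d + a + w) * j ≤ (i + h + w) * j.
u | i and i > 0, so u ≤ i. Since d ≤ u, d ≤ i. From a | h and h > 0, a ≤ h. From d ≤ i, d + a ≤ i + h. Then d + a + w ≤ i + h + w. Then (d + a + w) * j ≤ (i + h + w) * j.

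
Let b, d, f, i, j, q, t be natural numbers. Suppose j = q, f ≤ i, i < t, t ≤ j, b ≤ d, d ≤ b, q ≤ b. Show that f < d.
From f ≤ i and i < t, f < t. Since t ≤ j, f < j. Since j = q, f < q. Since b ≤ d and d ≤ b, b = d. q ≤ b, so q ≤ d. Since f < q, f < d.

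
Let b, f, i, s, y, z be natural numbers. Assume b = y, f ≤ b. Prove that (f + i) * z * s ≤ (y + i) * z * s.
b = y and f ≤ b, hence f ≤ y. Then f + i ≤ y + i. Then (f + i) * z ≤ (y + i) * z. Then (f + i) * z * s ≤ (y + i) * z * s.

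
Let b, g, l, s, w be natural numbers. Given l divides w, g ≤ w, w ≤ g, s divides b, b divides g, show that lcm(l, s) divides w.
g ≤ w and w ≤ g, hence g = w. s divides b and b divides g, hence s divides g. Since g = w, s divides w. Since l divides w, lcm(l, s) divides w.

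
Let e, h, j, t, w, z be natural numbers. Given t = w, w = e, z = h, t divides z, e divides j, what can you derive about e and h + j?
e divides h + j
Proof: Because t = w and w = e, t = e. From z = h and t divides z, t divides h. Since t = e, e divides h. Since e divides j, e divides h + j.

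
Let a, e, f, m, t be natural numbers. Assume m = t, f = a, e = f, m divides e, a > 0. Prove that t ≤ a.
e = f and m divides e, so m divides f. f = a, so m divides a. m = t, so t divides a. From a > 0, t ≤ a.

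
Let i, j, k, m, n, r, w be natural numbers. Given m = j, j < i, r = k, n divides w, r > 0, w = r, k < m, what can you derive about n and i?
n < i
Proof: w = r and n divides w, thus n divides r. r > 0, so n ≤ r. r = k, so n ≤ k. Since m = j and k < m, k < j. Because j < i, k < i. Since n ≤ k, n < i.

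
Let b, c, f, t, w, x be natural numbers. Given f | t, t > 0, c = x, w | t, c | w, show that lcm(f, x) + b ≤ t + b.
c | w and w | t, hence c | t. From c = x, x | t. Since f | t, lcm(f, x) | t. Since t > 0, lcm(f, x) ≤ t. Then lcm(f, x) + b ≤ t + b.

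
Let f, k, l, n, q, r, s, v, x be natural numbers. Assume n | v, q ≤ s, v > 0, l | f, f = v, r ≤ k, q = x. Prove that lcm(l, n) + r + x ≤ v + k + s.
f = v and l | f, hence l | v. Since n | v, lcm(l, n) | v. Because v > 0, lcm(l, n) ≤ v. Because q = x and q ≤ s, x ≤ s. Because r ≤ k, r + x ≤ k + s. lcm(l, n) ≤ v, so lcm(l, n) + r + x ≤ v + k + s.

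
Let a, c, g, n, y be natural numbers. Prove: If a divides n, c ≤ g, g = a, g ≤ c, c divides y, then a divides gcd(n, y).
From c ≤ g and g ≤ c, c = g. g = a, so c = a. c divides y, so a divides y. Since a divides n, a divides gcd(n, y).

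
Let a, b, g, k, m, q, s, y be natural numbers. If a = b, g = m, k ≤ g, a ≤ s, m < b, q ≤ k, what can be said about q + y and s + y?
q + y < s + y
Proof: g = m and k ≤ g, so k ≤ m. Since m < b, k < b. Because q ≤ k, q < b. a = b and a ≤ s, therefore b ≤ s. Since q < b, q < s. Then q + y < s + y.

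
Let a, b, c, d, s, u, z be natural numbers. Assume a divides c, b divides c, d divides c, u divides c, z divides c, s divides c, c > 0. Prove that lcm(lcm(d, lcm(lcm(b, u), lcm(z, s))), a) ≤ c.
Since b divides c and u divides c, lcm(b, u) divides c. z divides c and s divides c, thus lcm(z, s) divides c. Since lcm(b, u) divides c, lcm(lcm(b, u), lcm(z, s)) divides c. d divides c, so lcm(d, lcm(lcm(b, u), lcm(z, s))) divides c. Since a divides c, lcm(lcm(d, lcm(lcm(b, u), lcm(z, s))), a) divides c. Since c > 0, lcm(lcm(d, lcm(lcm(b, u), lcm(z, s))), a) ≤ c.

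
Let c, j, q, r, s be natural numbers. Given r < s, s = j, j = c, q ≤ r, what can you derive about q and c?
q < c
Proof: From s = j and j = c, s = c. r < s, so r < c. q ≤ r, so q < c.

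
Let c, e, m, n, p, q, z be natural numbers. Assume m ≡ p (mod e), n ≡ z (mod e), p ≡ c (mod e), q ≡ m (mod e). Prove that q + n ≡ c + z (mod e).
q ≡ m (mod e) and m ≡ p (mod e), hence q ≡ p (mod e). Since p ≡ c (mod e), q ≡ c (mod e). n ≡ z (mod e), so q + n ≡ c + z (mod e).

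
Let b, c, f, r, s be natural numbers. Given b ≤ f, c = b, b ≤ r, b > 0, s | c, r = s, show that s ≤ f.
r = s and b ≤ r, therefore b ≤ s. c = b and s | c, hence s | b. From b > 0, s ≤ b. Since b ≤ s, b = s. Since b ≤ f, s ≤ f.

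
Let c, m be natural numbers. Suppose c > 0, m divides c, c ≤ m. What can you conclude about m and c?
m = c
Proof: m divides c and c > 0, thus m ≤ c. Since c ≤ m, c = m. Then m = c.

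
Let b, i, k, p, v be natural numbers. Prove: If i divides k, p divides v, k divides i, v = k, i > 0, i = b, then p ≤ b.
Because k divides i and i divides k, k = i. v = k, so v = i. From p divides v, p divides i. i > 0, so p ≤ i. i = b, so p ≤ b.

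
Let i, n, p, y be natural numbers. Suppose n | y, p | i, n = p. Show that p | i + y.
n = p and n | y, therefore p | y. Since p | i, p | i + y.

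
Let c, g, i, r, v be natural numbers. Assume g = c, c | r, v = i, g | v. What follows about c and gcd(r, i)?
c | gcd(r, i)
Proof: g = c and g | v, thus c | v. From v = i, c | i. c | r, so c | gcd(r, i).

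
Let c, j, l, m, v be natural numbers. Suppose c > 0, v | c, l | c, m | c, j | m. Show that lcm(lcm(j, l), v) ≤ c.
Since j | m and m | c, j | c. From l | c, lcm(j, l) | c. v | c, so lcm(lcm(j, l), v) | c. Since c > 0, lcm(lcm(j, l), v) ≤ c.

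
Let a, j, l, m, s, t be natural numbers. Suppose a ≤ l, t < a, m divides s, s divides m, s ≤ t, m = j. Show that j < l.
s divides m and m divides s, therefore s = m. From m = j, s = j. From s ≤ t and t < a, s < a. a ≤ l, so s < l. Since s = j, j < l.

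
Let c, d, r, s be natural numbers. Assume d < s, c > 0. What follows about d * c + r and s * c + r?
d * c + r < s * c + r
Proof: d < s and c > 0. By multiplying by a positive, d * c < s * c. Then d * c + r < s * c + r.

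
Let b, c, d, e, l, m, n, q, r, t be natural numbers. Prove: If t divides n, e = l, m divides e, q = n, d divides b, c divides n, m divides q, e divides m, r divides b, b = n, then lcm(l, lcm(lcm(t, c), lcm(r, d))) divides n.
Because m divides e and e divides m, m = e. e = l, so m = l. From q = n and m divides q, m divides n. Since m = l, l divides n. t divides n and c divides n, thus lcm(t, c) divides n. r divides b and d divides b, therefore lcm(r, d) divides b. Since b = n, lcm(r, d) divides n. Because lcm(t, c) divides n, lcm(lcm(t, c), lcm(r, d)) divides n. Since l divides n, lcm(l, lcm(lcm(t, c), lcm(r, d))) divides n.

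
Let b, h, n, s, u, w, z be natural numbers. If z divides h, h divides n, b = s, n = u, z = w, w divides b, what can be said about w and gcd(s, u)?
w divides gcd(s, u)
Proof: Because b = s and w divides b, w divides s. z = w and z divides h, hence w divides h. From n = u and h divides n, h divides u. w divides h, so w divides u. w divides s, so w divides gcd(s, u).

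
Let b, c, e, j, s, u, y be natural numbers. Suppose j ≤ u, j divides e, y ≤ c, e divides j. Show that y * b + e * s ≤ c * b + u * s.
y ≤ c. By multiplying by a non-negative, y * b ≤ c * b. j divides e and e divides j, thus j = e. Since j ≤ u, e ≤ u. By multiplying by a non-negative, e * s ≤ u * s. y * b ≤ c * b, so y * b + e * s ≤ c * b + u * s.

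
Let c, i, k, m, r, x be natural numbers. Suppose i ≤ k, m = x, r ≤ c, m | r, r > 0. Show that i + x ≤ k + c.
m | r and r > 0, so m ≤ r. Since r ≤ c, m ≤ c. m = x, so x ≤ c. Since i ≤ k, i + x ≤ k + c.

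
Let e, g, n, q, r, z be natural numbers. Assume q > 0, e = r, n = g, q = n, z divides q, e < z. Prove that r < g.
q = n and n = g, therefore q = g. Since e = r and e < z, r < z. z divides q and q > 0, therefore z ≤ q. Since r < z, r < q. q = g, so r < g.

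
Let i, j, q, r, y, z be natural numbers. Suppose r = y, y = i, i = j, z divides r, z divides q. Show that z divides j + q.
Since r = y and y = i, r = i. i = j, so r = j. z divides r, so z divides j. Since z divides q, z divides j + q.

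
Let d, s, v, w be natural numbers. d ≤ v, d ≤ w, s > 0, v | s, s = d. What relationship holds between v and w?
v ≤ w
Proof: From v | s and s > 0, v ≤ s. s = d, so v ≤ d. Since d ≤ v, d = v. Since d ≤ w, v ≤ w.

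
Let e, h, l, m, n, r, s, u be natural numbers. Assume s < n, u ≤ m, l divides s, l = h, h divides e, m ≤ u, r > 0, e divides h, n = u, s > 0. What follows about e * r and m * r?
e * r < m * r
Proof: Because u ≤ m and m ≤ u, u = m. h divides e and e divides h, thus h = e. l = h and l divides s, thus h divides s. Since h = e, e divides s. Because s > 0, e ≤ s. Since s < n, e < n. Since n = u, e < u. u = m, so e < m. Because r > 0, by multiplying by a positive, e * r < m * r.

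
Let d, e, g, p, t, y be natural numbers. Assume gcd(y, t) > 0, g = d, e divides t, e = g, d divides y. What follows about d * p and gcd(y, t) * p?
d * p ≤ gcd(y, t) * p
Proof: From e = g and e divides t, g divides t. Since g = d, d divides t. Since d divides y, d divides gcd(y, t). Since gcd(y, t) > 0, d ≤ gcd(y, t). By multiplying by a non-negative, d * p ≤ gcd(y, t) * p.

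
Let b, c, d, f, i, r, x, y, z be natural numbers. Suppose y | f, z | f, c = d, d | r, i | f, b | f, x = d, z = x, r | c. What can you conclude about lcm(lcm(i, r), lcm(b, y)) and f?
lcm(lcm(i, r), lcm(b, y)) | f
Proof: From z = x and x = d, z = d. c = d and r | c, therefore r | d. d | r, so d = r. z = d, so z = r. z | f, so r | f. Since i | f, lcm(i, r) | f. Since b | f and y | f, lcm(b, y) | f. lcm(i, r) | f, so lcm(lcm(i, r), lcm(b, y)) | f.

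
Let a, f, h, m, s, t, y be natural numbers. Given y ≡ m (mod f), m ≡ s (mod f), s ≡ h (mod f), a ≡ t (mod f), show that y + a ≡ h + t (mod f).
y ≡ m (mod f) and m ≡ s (mod f), thus y ≡ s (mod f). Because s ≡ h (mod f), y ≡ h (mod f). Since a ≡ t (mod f), by adding congruences, y + a ≡ h + t (mod f).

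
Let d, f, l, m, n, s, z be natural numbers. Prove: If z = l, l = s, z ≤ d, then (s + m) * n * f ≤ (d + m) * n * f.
Because z = l and l = s, z = s. Since z ≤ d, s ≤ d. Then s + m ≤ d + m. Then (s + m) * n ≤ (d + m) * n. Then (s + m) * n * f ≤ (d + m) * n * f.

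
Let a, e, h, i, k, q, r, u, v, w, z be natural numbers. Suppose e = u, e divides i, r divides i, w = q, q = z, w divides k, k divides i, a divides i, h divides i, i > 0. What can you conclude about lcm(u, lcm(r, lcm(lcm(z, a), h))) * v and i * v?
lcm(u, lcm(r, lcm(lcm(z, a), h))) * v ≤ i * v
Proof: e = u and e divides i, thus u divides i. Since w = q and q = z, w = z. w divides k and k divides i, therefore w divides i. Since w = z, z divides i. Since a divides i, lcm(z, a) divides i. Since h divides i, lcm(lcm(z, a), h) divides i. r divides i, so lcm(r, lcm(lcm(z, a), h)) divides i. Since u divides i, lcm(u, lcm(r, lcm(lcm(z, a), h))) divides i. Since i > 0, lcm(u, lcm(r, lcm(lcm(z, a), h))) ≤ i. By multiplying by a non-negative, lcm(u, lcm(r, lcm(lcm(z, a), h))) * v ≤ i * v.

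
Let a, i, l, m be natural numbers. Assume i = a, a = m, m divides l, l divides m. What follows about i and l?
i = l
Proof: Because i = a and a = m, i = m. m divides l and l divides m, hence m = l. i = m, so i = l.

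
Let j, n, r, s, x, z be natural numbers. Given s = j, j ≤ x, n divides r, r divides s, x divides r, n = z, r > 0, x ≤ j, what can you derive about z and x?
z ≤ x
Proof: Because j ≤ x and x ≤ j, j = x. s = j, so s = x. r divides s, so r divides x. Since x divides r, r = x. n divides r and r > 0, therefore n ≤ r. Since n = z, z ≤ r. From r = x, z ≤ x.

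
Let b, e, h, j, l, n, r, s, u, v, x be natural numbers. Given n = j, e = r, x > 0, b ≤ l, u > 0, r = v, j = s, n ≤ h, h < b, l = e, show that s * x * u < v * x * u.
e = r and r = v, hence e = v. h < b and b ≤ l, hence h < l. n ≤ h, so n < l. From n = j, j < l. l = e, so j < e. j = s, so s < e. Since e = v, s < v. x > 0, so s * x < v * x. Since u > 0, s * x * u < v * x * u.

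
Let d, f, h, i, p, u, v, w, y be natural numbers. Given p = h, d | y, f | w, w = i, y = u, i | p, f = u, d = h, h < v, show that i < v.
y = u and d | y, hence d | u. From w = i and f | w, f | i. Since f = u, u | i. d | u, so d | i. d = h, so h | i. Since p = h and i | p, i | h. h | i, so h = i. Since h < v, i < v.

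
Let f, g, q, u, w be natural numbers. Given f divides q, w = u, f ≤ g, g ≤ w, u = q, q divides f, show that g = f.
q divides f and f divides q, therefore q = f. w = u and u = q, hence w = q. Since g ≤ w, g ≤ q. Since q = f, g ≤ f. Since f ≤ g, f = g. Then g = f.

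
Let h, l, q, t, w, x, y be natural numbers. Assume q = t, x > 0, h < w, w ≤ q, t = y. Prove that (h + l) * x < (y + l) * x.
Because q = t and t = y, q = y. w ≤ q, so w ≤ y. Since h < w, h < y. Then h + l < y + l. Since x > 0, (h + l) * x < (y + l) * x.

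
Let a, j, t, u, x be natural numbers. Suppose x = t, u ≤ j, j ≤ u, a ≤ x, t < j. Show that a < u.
Because x = t and a ≤ x, a ≤ t. From j ≤ u and u ≤ j, j = u. Since t < j, t < u. Since a ≤ t, a < u.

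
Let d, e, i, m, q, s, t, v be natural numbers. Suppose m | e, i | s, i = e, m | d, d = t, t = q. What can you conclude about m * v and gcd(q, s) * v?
m * v | gcd(q, s) * v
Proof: d = t and t = q, hence d = q. Since m | d, m | q. i = e and i | s, therefore e | s. m | e, so m | s. m | q, so m | gcd(q, s). Then m * v | gcd(q, s) * v.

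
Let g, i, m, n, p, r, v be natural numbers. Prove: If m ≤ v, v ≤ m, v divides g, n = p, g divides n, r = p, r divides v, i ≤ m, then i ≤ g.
Since m ≤ v and v ≤ m, m = v. From n = p and g divides n, g divides p. Because r = p and r divides v, p divides v. Since g divides p, g divides v. From v divides g, v = g. Since m = v, m = g. Since i ≤ m, i ≤ g.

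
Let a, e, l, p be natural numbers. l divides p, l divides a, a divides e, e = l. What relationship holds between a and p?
a divides p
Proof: From e = l and a divides e, a divides l. Since l divides a, l = a. l divides p, so a divides p.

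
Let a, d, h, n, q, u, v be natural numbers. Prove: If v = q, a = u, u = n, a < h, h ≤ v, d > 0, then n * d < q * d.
From a = u and u = n, a = n. a < h and h ≤ v, thus a < v. a = n, so n < v. Since v = q, n < q. Since d > 0, by multiplying by a positive, n * d < q * d.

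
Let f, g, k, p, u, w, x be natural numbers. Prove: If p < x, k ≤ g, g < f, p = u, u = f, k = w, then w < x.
k ≤ g and g < f, hence k < f. p = u and u = f, hence p = f. Since p < x, f < x. Since k < f, k < x. Since k = w, w < x.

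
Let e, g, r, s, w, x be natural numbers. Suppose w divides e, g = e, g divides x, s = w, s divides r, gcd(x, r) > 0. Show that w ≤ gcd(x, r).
g = e and g divides x, so e divides x. Since w divides e, w divides x. From s = w and s divides r, w divides r. w divides x, so w divides gcd(x, r). gcd(x, r) > 0, so w ≤ gcd(x, r).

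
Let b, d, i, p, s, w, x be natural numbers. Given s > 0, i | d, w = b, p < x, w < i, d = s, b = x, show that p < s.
Since w = b and b = x, w = x. From d = s and i | d, i | s. s > 0, so i ≤ s. w < i, so w < s. Since w = x, x < s. p < x, so p < s.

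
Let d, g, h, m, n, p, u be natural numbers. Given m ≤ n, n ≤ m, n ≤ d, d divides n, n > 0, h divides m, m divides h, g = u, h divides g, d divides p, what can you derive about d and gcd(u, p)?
d divides gcd(u, p)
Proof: m ≤ n and n ≤ m, so m = n. d divides n and n > 0, thus d ≤ n. n ≤ d, so n = d. Because m = n, m = d. h divides m and m divides h, so h = m. Since g = u and h divides g, h divides u. h = m, so m divides u. m = d, so d divides u. d divides p, so d divides gcd(u, p).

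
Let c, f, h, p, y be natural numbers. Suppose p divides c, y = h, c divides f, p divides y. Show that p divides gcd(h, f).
y = h and p divides y, so p divides h. p divides c and c divides f, hence p divides f. Since p divides h, p divides gcd(h, f).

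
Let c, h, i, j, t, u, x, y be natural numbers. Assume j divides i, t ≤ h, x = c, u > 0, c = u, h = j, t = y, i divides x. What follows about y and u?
y ≤ u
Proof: Since h = j and t ≤ h, t ≤ j. t = y, so y ≤ j. Since x = c and c = u, x = u. j divides i and i divides x, therefore j divides x. x = u, so j divides u. u > 0, so j ≤ u. From y ≤ j, y ≤ u.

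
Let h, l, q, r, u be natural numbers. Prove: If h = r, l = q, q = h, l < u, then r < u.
l = q and q = h, so l = h. l < u, so h < u. Since h = r, r < u.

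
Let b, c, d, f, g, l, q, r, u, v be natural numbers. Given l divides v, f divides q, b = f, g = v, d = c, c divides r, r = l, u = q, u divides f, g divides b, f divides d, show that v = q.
From g = v and g divides b, v divides b. Since b = f, v divides f. Because d = c and f divides d, f divides c. c divides r, so f divides r. r = l, so f divides l. l divides v, so f divides v. Since v divides f, v = f. Because u = q and u divides f, q divides f. Because f divides q, f = q. Since v = f, v = q.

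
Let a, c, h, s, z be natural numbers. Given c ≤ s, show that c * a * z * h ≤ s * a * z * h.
From c ≤ s, by multiplying by a non-negative, c * a ≤ s * a. By multiplying by a non-negative, c * a * z ≤ s * a * z. By multiplying by a non-negative, c * a * z * h ≤ s * a * z * h.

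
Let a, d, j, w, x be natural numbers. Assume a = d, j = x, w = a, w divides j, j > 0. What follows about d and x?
d ≤ x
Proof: w = a and w divides j, thus a divides j. j > 0, so a ≤ j. j = x, so a ≤ x. Because a = d, d ≤ x.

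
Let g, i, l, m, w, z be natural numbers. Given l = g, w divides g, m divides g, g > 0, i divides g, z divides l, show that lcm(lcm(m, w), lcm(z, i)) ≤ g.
m divides g and w divides g, hence lcm(m, w) divides g. Because l = g and z divides l, z divides g. i divides g, so lcm(z, i) divides g. lcm(m, w) divides g, so lcm(lcm(m, w), lcm(z, i)) divides g. Since g > 0, lcm(lcm(m, w), lcm(z, i)) ≤ g.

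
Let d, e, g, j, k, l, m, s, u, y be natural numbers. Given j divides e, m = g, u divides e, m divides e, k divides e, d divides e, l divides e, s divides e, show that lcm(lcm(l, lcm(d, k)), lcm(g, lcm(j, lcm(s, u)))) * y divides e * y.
From d divides e and k divides e, lcm(d, k) divides e. Since l divides e, lcm(l, lcm(d, k)) divides e. Because m = g and m divides e, g divides e. Since s divides e and u divides e, lcm(s, u) divides e. Since j divides e, lcm(j, lcm(s, u)) divides e. Since g divides e, lcm(g, lcm(j, lcm(s, u))) divides e. lcm(l, lcm(d, k)) divides e, so lcm(lcm(l, lcm(d, k)), lcm(g, lcm(j, lcm(s, u)))) divides e. Then lcm(lcm(l, lcm(d, k)), lcm(g, lcm(j, lcm(s, u)))) * y divides e * y.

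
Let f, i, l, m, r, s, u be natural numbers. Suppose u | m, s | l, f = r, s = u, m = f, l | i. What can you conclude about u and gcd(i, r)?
u | gcd(i, r)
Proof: s = u and s | l, so u | l. l | i, so u | i. Since m = f and u | m, u | f. Since f = r, u | r. u | i, so u | gcd(i, r).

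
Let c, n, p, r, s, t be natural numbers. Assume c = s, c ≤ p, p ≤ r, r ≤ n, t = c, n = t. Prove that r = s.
n = t and r ≤ n, hence r ≤ t. t = c, so r ≤ c. c ≤ p and p ≤ r, so c ≤ r. Since r ≤ c, r = c. Since c = s, r = s.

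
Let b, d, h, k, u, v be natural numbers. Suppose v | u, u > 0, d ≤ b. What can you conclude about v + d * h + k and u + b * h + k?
v + d * h + k ≤ u + b * h + k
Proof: v | u and u > 0, hence v ≤ u. From d ≤ b, d * h ≤ b * h. Then d * h + k ≤ b * h + k. Since v ≤ u, v + d * h + k ≤ u + b * h + k.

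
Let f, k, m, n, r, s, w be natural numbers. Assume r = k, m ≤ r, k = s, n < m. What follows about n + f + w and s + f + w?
n + f + w < s + f + w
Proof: r = k and k = s, so r = s. n < m and m ≤ r, thus n < r. Since r = s, n < s. Then n + f < s + f. Then n + f + w < s + f + w.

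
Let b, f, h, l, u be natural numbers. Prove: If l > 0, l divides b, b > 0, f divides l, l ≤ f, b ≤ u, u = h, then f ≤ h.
Because f divides l and l > 0, f ≤ l. l ≤ f, so l = f. l divides b and b > 0, so l ≤ b. b ≤ u, so l ≤ u. l = f, so f ≤ u. From u = h, f ≤ h.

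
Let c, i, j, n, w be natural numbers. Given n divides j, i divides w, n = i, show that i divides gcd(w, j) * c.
n = i and n divides j, hence i divides j. Because i divides w, i divides gcd(w, j). Then i divides gcd(w, j) * c.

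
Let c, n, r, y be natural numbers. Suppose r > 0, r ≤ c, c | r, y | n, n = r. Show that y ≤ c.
Since c | r and r > 0, c ≤ r. Since r ≤ c, r = c. n = r and y | n, so y | r. From r > 0, y ≤ r. Since r = c, y ≤ c.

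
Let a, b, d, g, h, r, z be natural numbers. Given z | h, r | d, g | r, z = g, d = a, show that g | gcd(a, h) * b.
d = a and r | d, hence r | a. Since g | r, g | a. From z = g and z | h, g | h. g | a, so g | gcd(a, h). Then g | gcd(a, h) * b.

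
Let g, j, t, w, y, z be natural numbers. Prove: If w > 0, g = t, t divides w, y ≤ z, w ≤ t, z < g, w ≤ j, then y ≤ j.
g = t and z < g, thus z < t. From t divides w and w > 0, t ≤ w. Since w ≤ t, w = t. w ≤ j, so t ≤ j. Since z < t, z < j. Since y ≤ z, y < j. Then y ≤ j.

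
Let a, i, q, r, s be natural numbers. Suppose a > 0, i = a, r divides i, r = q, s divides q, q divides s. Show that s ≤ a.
q divides s and s divides q, therefore q = s. r = q, so r = s. i = a and r divides i, hence r divides a. a > 0, so r ≤ a. r = s, so s ≤ a.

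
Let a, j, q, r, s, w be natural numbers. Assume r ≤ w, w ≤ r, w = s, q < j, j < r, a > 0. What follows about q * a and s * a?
q * a < s * a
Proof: From r ≤ w and w ≤ r, r = w. Since w = s, r = s. q < j and j < r, thus q < r. Since r = s, q < s. Using a > 0 and multiplying by a positive, q * a < s * a.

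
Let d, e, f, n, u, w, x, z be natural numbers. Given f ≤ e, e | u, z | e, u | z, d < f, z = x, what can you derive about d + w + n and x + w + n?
d + w + n < x + w + n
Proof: e | u and u | z, thus e | z. z | e, so e = z. z = x, so e = x. Since d < f and f ≤ e, d < e. e = x, so d < x. Then d + w < x + w. Then d + w + n < x + w + n.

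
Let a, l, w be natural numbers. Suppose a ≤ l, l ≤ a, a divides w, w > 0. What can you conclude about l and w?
l ≤ w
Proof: a ≤ l and l ≤ a, therefore a = l. a divides w and w > 0, hence a ≤ w. a = l, so l ≤ w.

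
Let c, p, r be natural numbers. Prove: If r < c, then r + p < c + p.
r < c. By adding to both sides, r + p < c + p.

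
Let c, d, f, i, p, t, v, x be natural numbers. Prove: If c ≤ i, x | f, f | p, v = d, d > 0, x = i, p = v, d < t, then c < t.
p = v and v = d, so p = d. From x | f and f | p, x | p. Since x = i, i | p. Since p = d, i | d. d > 0, so i ≤ d. From c ≤ i, c ≤ d. From d < t, c < t.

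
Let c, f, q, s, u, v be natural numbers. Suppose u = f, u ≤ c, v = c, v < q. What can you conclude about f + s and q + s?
f + s < q + s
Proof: v = c and v < q, hence c < q. Since u ≤ c, u < q. u = f, so f < q. Then f + s < q + s.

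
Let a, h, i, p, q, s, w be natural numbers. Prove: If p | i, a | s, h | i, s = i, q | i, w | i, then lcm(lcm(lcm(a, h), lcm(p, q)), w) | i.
s = i and a | s, so a | i. h | i, so lcm(a, h) | i. Because p | i and q | i, lcm(p, q) | i. lcm(a, h) | i, so lcm(lcm(a, h), lcm(p, q)) | i. w | i, so lcm(lcm(lcm(a, h), lcm(p, q)), w) | i.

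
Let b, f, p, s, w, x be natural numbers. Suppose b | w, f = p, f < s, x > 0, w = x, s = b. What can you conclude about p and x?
p < x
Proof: Because f = p and f < s, p < s. Since s = b, p < b. w = x and b | w, so b | x. x > 0, so b ≤ x. Since p < b, p < x.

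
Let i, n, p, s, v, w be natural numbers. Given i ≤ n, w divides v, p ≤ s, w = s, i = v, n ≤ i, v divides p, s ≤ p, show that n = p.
n ≤ i and i ≤ n, so n = i. Since i = v, n = v. s ≤ p and p ≤ s, hence s = p. Since w = s and w divides v, s divides v. Since s = p, p divides v. v divides p, so v = p. Since n = v, n = p.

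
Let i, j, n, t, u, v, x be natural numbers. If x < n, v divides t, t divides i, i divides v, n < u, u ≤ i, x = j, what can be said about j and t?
j < t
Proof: i divides v and v divides t, so i divides t. t divides i, so i = t. Because x = j and x < n, j < n. Since n < u, j < u. Since u ≤ i, j < i. i = t, so j < t.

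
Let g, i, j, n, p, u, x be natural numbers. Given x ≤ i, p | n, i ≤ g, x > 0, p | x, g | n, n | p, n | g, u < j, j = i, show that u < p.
Since g | n and n | g, g = n. n | p and p | n, therefore n = p. From g = n, g = p. i ≤ g, so i ≤ p. Since p | x and x > 0, p ≤ x. Since x ≤ i, p ≤ i. From i ≤ p, i = p. Since j = i, j = p. u < j, so u < p.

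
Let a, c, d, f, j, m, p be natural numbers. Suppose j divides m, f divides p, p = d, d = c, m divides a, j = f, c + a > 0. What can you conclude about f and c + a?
f ≤ c + a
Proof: p = d and f divides p, hence f divides d. From d = c, f divides c. Since j = f and j divides m, f divides m. m divides a, so f divides a. f divides c, so f divides c + a. Since c + a > 0, f ≤ c + a.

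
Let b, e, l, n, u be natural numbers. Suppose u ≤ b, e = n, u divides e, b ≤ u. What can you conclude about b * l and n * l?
b * l divides n * l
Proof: u ≤ b and b ≤ u, hence u = b. e = n and u divides e, thus u divides n. Since u = b, b divides n. Then b * l divides n * l.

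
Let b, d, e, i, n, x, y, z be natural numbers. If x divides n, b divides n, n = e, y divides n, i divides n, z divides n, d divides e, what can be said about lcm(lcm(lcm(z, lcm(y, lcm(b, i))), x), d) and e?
lcm(lcm(lcm(z, lcm(y, lcm(b, i))), x), d) divides e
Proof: b divides n and i divides n, therefore lcm(b, i) divides n. y divides n, so lcm(y, lcm(b, i)) divides n. z divides n, so lcm(z, lcm(y, lcm(b, i))) divides n. Because x divides n, lcm(lcm(z, lcm(y, lcm(b, i))), x) divides n. From n = e, lcm(lcm(z, lcm(y, lcm(b, i))), x) divides e. Because d divides e, lcm(lcm(lcm(z, lcm(y, lcm(b, i))), x), d) divides e.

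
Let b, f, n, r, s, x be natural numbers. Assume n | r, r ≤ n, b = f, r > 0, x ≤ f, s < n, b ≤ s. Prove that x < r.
Because n | r and r > 0, n ≤ r. Because r ≤ n, n = r. b ≤ s and s < n, so b < n. b = f, so f < n. Because n = r, f < r. Since x ≤ f, x < r.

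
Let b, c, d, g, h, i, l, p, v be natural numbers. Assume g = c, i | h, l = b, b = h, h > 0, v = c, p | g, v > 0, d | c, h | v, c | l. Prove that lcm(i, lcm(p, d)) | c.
Since h | v and v > 0, h ≤ v. Since v = c, h ≤ c. From l = b and b = h, l = h. Since c | l, c | h. Since h > 0, c ≤ h. h ≤ c, so h = c. Since i | h, i | c. g = c and p | g, therefore p | c. Because d | c, lcm(p, d) | c. i | c, so lcm(i, lcm(p, d)) | c.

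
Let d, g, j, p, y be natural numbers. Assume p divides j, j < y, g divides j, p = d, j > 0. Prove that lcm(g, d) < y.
p = d and p divides j, so d divides j. Since g divides j, lcm(g, d) divides j. Since j > 0, lcm(g, d) ≤ j. Since j < y, lcm(g, d) < y.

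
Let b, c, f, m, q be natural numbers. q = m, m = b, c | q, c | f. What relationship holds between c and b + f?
c | b + f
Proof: q = m and m = b, thus q = b. c | q, so c | b. c | f, so c | b + f.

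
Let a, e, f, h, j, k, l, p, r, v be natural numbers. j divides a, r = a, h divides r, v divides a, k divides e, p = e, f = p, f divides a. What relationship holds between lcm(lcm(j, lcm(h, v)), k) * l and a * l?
lcm(lcm(j, lcm(h, v)), k) * l divides a * l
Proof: Since r = a and h divides r, h divides a. v divides a, so lcm(h, v) divides a. j divides a, so lcm(j, lcm(h, v)) divides a. f = p and f divides a, therefore p divides a. From p = e, e divides a. k divides e, so k divides a. Since lcm(j, lcm(h, v)) divides a, lcm(lcm(j, lcm(h, v)), k) divides a. Then lcm(lcm(j, lcm(h, v)), k) * l divides a * l.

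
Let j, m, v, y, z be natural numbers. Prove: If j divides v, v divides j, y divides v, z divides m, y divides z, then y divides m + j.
Since y divides z and z divides m, y divides m. Since v divides j and j divides v, v = j. y divides v, so y divides j. Since y divides m, y divides m + j.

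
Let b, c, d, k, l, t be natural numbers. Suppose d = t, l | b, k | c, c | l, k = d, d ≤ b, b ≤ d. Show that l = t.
From b ≤ d and d ≤ b, b = d. Since l | b, l | d. From k | c and c | l, k | l. k = d, so d | l. Since l | d, l = d. From d = t, l = t.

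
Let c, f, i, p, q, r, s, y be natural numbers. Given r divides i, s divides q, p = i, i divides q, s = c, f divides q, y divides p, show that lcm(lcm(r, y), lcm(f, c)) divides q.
From p = i and y divides p, y divides i. Since r divides i, lcm(r, y) divides i. Since i divides q, lcm(r, y) divides q. s = c and s divides q, hence c divides q. Since f divides q, lcm(f, c) divides q. Since lcm(r, y) divides q, lcm(lcm(r, y), lcm(f, c)) divides q.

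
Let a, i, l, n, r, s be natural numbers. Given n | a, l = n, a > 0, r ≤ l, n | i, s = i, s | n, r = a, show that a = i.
l = n and r ≤ l, hence r ≤ n. Since r = a, a ≤ n. n | a and a > 0, therefore n ≤ a. a ≤ n, so a = n. s = i and s | n, thus i | n. n | i, so n = i. From a = n, a = i.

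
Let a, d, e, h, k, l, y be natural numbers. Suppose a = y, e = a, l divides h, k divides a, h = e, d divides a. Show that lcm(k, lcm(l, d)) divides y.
Since h = e and e = a, h = a. l divides h, so l divides a. Since d divides a, lcm(l, d) divides a. Since k divides a, lcm(k, lcm(l, d)) divides a. a = y, so lcm(k, lcm(l, d)) divides y.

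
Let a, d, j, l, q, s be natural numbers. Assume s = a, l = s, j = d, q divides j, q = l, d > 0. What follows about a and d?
a ≤ d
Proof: q = l and l = s, thus q = s. j = d and q divides j, so q divides d. From q = s, s divides d. Because s = a, a divides d. d > 0, so a ≤ d.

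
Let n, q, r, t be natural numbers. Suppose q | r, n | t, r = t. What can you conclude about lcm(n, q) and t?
lcm(n, q) | t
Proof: From r = t and q | r, q | t. Since n | t, lcm(n, q) | t.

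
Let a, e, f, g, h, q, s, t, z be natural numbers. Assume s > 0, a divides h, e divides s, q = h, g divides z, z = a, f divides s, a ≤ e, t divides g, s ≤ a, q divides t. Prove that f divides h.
e divides s and s > 0, hence e ≤ s. Since a ≤ e, a ≤ s. Since s ≤ a, s = a. q divides t and t divides g, thus q divides g. z = a and g divides z, therefore g divides a. q divides g, so q divides a. Since q = h, h divides a. a divides h, so a = h. Since s = a, s = h. Since f divides s, f divides h.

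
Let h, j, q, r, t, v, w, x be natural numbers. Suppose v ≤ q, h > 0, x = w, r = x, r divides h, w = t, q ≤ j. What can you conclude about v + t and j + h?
v + t ≤ j + h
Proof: Because v ≤ q and q ≤ j, v ≤ j. Because x = w and w = t, x = t. r = x and r divides h, therefore x divides h. Since h > 0, x ≤ h. x = t, so t ≤ h. Since v ≤ j, v + t ≤ j + h.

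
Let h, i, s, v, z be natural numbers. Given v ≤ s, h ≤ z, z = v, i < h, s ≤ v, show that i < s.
Since v ≤ s and s ≤ v, v = s. Because z = v and h ≤ z, h ≤ v. i < h, so i < v. Because v = s, i < s.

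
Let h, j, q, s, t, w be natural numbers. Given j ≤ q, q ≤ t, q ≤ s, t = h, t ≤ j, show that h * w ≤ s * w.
t ≤ j and j ≤ q, therefore t ≤ q. Since q ≤ t, q = t. Since t = h, q = h. Since q ≤ s, h ≤ s. By multiplying by a non-negative, h * w ≤ s * w.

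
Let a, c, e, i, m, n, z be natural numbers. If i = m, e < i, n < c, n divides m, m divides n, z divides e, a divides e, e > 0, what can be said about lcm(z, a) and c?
lcm(z, a) < c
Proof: From z divides e and a divides e, lcm(z, a) divides e. From e > 0, lcm(z, a) ≤ e. m divides n and n divides m, thus m = n. Since i = m, i = n. e < i, so e < n. Since n < c, e < c. Since lcm(z, a) ≤ e, lcm(z, a) < c.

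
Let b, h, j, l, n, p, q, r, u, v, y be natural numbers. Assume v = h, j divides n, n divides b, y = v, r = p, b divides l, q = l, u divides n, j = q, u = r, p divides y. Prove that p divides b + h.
Since j = q and q = l, j = l. Since j divides n, l divides n. b divides l, so b divides n. n divides b, so n = b. Because u = r and u divides n, r divides n. r = p, so p divides n. Since n = b, p divides b. y = v and p divides y, so p divides v. Since v = h, p divides h. p divides b, so p divides b + h.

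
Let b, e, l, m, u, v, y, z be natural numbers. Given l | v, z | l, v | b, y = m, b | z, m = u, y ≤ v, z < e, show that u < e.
y = m and m = u, therefore y = u. v | b and b | z, so v | z. Because z | l and l | v, z | v. Since v | z, v = z. Since y ≤ v, y ≤ z. Since z < e, y < e. From y = u, u < e.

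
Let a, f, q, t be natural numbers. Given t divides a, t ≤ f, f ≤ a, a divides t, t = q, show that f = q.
a divides t and t divides a, hence a = t. Since f ≤ a, f ≤ t. t ≤ f, so f = t. Since t = q, f = q.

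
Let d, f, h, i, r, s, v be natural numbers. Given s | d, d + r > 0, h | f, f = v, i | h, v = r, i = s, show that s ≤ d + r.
f = v and v = r, so f = r. i | h and h | f, hence i | f. i = s, so s | f. Since f = r, s | r. s | d, so s | d + r. Since d + r > 0, s ≤ d + r.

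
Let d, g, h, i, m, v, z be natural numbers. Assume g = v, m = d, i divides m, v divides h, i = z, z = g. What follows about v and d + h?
v divides d + h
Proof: i = z and z = g, so i = g. i divides m, so g divides m. From m = d, g divides d. Since g = v, v divides d. Since v divides h, v divides d + h.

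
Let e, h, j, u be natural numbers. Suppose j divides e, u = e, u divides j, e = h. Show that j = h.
Since u = e and u divides j, e divides j. Since j divides e, j = e. Since e = h, j = h.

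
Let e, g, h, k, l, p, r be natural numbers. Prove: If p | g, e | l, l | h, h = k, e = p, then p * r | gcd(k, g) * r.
Since e = p and e | l, p | l. Since h = k and l | h, l | k. p | l, so p | k. Because p | g, p | gcd(k, g). Then p * r | gcd(k, g) * r.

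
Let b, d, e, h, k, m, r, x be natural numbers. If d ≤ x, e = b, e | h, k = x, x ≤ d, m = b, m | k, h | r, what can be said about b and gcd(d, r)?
b | gcd(d, r)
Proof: x ≤ d and d ≤ x, thus x = d. k = x and m | k, thus m | x. Since x = d, m | d. m = b, so b | d. Since e = b and e | h, b | h. Since h | r, b | r. Since b | d, b | gcd(d, r).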